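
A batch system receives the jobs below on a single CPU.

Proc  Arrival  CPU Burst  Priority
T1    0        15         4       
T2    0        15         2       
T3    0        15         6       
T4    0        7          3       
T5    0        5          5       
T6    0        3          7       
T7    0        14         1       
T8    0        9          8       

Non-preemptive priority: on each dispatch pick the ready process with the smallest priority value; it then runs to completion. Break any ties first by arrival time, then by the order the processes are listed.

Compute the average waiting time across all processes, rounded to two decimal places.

41.38

Gantt: | T7 0-14 | T2 14-29 | T4 29-36 | T1 36-51 | T5 51-56 | T3 56-71 | T6 71-74 | T8 74-83 |
Completion: T1=51  T2=29  T3=71  T4=36  T5=56  T6=74  T7=14  T8=83
Turnaround (C−A): T1=51  T2=29  T3=71  T4=36  T5=56  T6=74  T7=14  T8=83
Waiting times: T1=36, T2=14, T3=56, T4=29, T5=51, T6=71, T7=0, T8=74
Average waiting = (36+14+56+29+51+71+0+74) / 8 = 331/8 = 41.38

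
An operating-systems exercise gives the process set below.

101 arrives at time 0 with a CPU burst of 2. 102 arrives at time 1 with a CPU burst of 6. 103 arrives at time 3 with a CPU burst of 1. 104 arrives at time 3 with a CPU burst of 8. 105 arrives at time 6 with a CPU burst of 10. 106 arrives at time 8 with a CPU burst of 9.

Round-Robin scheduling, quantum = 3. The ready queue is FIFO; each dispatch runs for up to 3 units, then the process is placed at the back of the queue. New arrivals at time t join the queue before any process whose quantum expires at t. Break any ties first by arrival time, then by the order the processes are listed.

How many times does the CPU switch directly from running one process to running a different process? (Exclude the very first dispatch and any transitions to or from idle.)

13

Timeline: | 101 0-2 | 102 2-5 | 103 5-6 | 104 6-9 | 102 9-12 | 105 12-15 | 106 15-18 | 104 18-21 | 105 21-24 | 106 24-27 | 104 27-29 | 105 29-32 | 106 32-35 | 105 35-36 |
Completion: 101=2  102=12  103=6  104=29  105=36  106=35
Turnaround (C−A): 101=2  102=11  103=3  104=26  105=30  106=27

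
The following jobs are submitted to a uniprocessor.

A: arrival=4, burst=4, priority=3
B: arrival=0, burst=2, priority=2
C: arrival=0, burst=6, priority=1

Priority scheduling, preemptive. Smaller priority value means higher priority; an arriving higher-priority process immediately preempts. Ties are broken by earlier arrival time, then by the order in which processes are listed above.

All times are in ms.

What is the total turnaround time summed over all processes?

22

Timeline: | C 0-6 | B 6-8 | A 8-12 |
Completion: A=12  B=8  C=6
Turnaround = completion − arrival: A=8, B=8, C=6
Total turnaround = 8 + 8 + 6 = 22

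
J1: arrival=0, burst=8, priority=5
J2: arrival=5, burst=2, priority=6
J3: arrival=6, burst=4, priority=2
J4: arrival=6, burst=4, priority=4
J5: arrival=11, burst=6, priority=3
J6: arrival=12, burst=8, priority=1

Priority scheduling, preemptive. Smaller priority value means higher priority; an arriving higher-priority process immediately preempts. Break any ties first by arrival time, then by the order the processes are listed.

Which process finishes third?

J5

Gantt: | J1 0-6 | J3 6-10 | J4 10-11 | J5 11-12 | J6 12-20 | J5 20-25 | J4 25-28 | J1 28-30 | J2 30-32 |
Completion: J1=30  J2=32  J3=10  J4=28  J5=25  J6=20
Turnaround (C−A): J1=30  J2=27  J3=4  J4=22  J5=14  J6=8
Finish order: J3 → J6 → J5 → J4 → J1 → J2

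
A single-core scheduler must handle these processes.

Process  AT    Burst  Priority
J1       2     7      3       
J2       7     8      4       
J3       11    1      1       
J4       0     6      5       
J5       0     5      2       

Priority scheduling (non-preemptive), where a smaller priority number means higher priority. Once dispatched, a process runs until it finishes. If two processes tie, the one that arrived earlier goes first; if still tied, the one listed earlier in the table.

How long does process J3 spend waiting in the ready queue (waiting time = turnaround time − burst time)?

Timeline: | J5 0-5 | J1 5-12 | J3 12-13 | J2 13-21 | J4 21-27 |
Completion: J1=12  J2=21  J3=13  J4=27  J5=5
Waiting(J3) = turnaround − burst = 2 − 1 = 1

1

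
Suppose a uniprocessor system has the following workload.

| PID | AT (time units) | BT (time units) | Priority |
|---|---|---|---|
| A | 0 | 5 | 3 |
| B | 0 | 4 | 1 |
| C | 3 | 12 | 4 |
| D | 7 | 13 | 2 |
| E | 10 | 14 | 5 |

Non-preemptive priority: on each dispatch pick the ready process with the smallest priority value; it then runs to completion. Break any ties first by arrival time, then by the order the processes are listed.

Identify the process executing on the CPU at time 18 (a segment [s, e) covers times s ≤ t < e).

Gantt: | B 0-4 | A 4-9 | D 9-22 | C 22-34 | E 34-48 |
Completion: A=9  B=4  C=34  D=22  E=48
Turnaround (C−A): A=9  B=4  C=31  D=15  E=38

D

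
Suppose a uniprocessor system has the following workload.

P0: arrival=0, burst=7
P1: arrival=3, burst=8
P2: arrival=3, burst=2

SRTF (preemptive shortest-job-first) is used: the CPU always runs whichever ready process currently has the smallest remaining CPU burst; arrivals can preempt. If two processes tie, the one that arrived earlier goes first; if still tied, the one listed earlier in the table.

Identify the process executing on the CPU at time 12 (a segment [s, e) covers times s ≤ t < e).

P1

Schedule: | P0 0-3 | P2 3-5 | P0 5-9 | P1 9-17 |
Completion: P0=9  P1=17  P2=5
Turnaround (C−A): P0=9  P1=14  P2=2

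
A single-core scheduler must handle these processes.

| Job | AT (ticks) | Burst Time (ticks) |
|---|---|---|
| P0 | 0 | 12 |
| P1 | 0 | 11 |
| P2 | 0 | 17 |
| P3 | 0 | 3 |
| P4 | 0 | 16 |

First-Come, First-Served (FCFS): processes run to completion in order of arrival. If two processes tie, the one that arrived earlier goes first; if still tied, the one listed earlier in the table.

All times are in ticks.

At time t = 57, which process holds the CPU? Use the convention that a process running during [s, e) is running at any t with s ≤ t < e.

Schedule: | P0 0-12 | P1 12-23 | P2 23-40 | P3 40-43 | P4 43-59 |
Completion: P0=12  P1=23  P2=40  P3=43  P4=59

P4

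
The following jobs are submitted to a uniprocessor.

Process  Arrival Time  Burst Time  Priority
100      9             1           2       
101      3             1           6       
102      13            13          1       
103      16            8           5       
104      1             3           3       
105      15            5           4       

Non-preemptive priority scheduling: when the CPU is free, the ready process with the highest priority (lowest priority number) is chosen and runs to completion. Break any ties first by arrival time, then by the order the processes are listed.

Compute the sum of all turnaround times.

58

Timeline: | idle 0-1 | 104 1-4 | 101 4-5 | idle 5-9 | 100 9-10 | idle 10-13 | 102 13-26 | 105 26-31 | 103 31-39 |
Completion: 100=10  101=5  102=26  103=39  104=4  105=31
Turnaround (C−A): 100=1  101=2  102=13  103=23  104=3  105=16
Turnaround = completion − arrival: 100=1, 101=2, 102=13, 103=23, 104=3, 105=16
Total turnaround = 1 + 2 + 13 + 23 + 3 + 16 = 58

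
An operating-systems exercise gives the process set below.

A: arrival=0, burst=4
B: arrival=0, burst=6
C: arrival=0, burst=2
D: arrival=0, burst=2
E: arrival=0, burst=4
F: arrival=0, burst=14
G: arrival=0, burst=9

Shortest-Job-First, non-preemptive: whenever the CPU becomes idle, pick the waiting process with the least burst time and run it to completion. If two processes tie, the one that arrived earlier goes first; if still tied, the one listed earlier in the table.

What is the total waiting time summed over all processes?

71

Timeline: | C 0-2 | D 2-4 | A 4-8 | E 8-12 | B 12-18 | G 18-27 | F 27-41 |
Completion: A=8  B=18  C=2  D=4  E=12  F=41  G=27
Turnaround (C−A): A=8  B=18  C=2  D=4  E=12  F=41  G=27
Waiting = turnaround − burst: A=4, B=12, C=0, D=2, E=8, F=27, G=18
Total waiting = 4 + 12 + 0 + 2 + 8 + 27 + 18 = 71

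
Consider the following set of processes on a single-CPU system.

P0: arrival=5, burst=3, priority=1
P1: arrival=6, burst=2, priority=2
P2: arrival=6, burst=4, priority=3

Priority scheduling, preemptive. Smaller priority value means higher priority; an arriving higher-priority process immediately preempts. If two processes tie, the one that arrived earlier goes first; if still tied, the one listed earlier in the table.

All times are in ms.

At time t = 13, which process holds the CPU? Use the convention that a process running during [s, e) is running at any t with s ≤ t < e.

P2

Schedule: | idle 0-5 | P0 5-8 | P1 8-10 | P2 10-14 |
Completion: P0=8  P1=10  P2=14
Turnaround (C−A): P0=3  P1=4  P2=8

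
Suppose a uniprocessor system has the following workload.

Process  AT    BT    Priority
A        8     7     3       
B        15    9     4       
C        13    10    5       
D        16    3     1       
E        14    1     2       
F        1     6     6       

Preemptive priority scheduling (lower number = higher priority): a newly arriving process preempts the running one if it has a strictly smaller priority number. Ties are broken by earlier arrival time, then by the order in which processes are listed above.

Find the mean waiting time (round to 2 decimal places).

3.33

Gantt: | idle 0-1 | F 1-7 | idle 7-8 | A 8-14 | E 14-15 | A 15-16 | D 16-19 | B 19-28 | C 28-38 |
Completion: A=16  B=28  C=38  D=19  E=15  F=7
Turnaround (C−A): A=8  B=13  C=25  D=3  E=1  F=6
Waiting times: A=1, B=4, C=15, D=0, E=0, F=0
Average waiting = (1+4+15+0+0+0) / 6 = 20/6 = 3.33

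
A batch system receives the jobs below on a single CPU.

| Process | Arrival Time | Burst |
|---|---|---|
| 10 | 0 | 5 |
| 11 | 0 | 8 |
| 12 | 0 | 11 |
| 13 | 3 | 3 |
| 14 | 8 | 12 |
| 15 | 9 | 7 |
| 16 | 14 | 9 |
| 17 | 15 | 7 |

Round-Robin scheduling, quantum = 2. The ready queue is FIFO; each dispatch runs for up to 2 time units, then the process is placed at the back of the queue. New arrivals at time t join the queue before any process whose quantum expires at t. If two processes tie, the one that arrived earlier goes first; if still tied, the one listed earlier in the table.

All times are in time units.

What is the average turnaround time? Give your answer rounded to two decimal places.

38.75

Gantt: | 10 0-2 | 11 2-4 | 12 4-6 | 10 6-8 | 13 8-10 | 11 10-12 | 12 12-14 | 14 14-16 | 10 16-17 | 15 17-19 | 13 19-20 | 11 20-22 | 16 22-24 | 12 24-26 | 17 26-28 | 14 28-30 | 15 30-32 | 11 32-34 | 16 34-36 | 12 36-38 | 17 38-40 | 14 40-42 | 15 42-44 | 16 44-46 | 12 46-48 | 17 48-50 | 14 50-52 | 15 52-53 | 16 53-55 | 12 55-56 | 17 56-57 | 14 57-59 | 16 59-60 | 14 60-62 |
Completion: 10=17  11=34  12=56  13=20  14=62  15=53  16=60  17=57
Turnaround (C−A): 10=17  11=34  12=56  13=17  14=54  15=44  16=46  17=42
Turnaround times: 10=17, 11=34, 12=56, 13=17, 14=54, 15=44, 16=46, 17=42
Average turnaround = (17+34+56+17+54+44+46+42) / 8 = 310/8 = 38.75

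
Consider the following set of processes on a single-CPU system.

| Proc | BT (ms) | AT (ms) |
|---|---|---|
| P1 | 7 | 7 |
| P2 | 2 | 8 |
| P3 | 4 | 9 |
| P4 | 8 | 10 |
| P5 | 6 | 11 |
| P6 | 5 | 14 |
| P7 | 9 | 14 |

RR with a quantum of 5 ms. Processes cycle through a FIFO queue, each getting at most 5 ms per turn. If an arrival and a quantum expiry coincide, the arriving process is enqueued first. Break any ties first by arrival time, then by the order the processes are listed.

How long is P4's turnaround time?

33

Gantt: | idle 0-7 | P1 7-12 | P2 12-14 | P3 14-18 | P4 18-23 | P5 23-28 | P1 28-30 | P6 30-35 | P7 35-40 | P4 40-43 | P5 43-44 | P7 44-48 |
Completion: P1=30  P2=14  P3=18  P4=43  P5=44  P6=35  P7=48
Turnaround (C−A): P1=23  P2=6  P3=9  P4=33  P5=33  P6=21  P7=34
Turnaround(P4) = completion − arrival = 43 − 10 = 33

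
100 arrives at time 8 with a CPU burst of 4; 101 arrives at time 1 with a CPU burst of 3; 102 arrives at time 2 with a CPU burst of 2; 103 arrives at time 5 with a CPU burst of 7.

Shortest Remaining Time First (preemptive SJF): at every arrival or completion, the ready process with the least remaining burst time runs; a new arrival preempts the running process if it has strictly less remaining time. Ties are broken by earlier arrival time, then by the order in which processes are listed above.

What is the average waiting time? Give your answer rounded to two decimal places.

1.75

Schedule: | idle 0-1 | 101 1-4 | 102 4-6 | 103 6-8 | 100 8-12 | 103 12-17 |
Completion: 100=12  101=4  102=6  103=17
Turnaround (C−A): 100=4  101=3  102=4  103=12
Waiting times: 100=0, 101=0, 102=2, 103=5
Average waiting = (0+0+2+5) / 4 = 7/4 = 1.75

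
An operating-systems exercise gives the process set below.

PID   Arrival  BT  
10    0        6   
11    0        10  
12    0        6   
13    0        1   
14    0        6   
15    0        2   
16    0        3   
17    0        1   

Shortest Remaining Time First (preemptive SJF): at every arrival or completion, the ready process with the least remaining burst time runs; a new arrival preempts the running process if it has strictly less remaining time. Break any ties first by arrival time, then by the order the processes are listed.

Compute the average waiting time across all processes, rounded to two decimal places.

8.88

Gantt: | 13 0-1 | 17 1-2 | 15 2-4 | 16 4-7 | 10 7-13 | 12 13-19 | 14 19-25 | 11 25-35 |
Completion: 10=13  11=35  12=19  13=1  14=25  15=4  16=7  17=2
Waiting times: 10=7, 11=25, 12=13, 13=0, 14=19, 15=2, 16=4, 17=1
Average waiting = (7+25+13+0+19+2+4+1) / 8 = 71/8 = 8.88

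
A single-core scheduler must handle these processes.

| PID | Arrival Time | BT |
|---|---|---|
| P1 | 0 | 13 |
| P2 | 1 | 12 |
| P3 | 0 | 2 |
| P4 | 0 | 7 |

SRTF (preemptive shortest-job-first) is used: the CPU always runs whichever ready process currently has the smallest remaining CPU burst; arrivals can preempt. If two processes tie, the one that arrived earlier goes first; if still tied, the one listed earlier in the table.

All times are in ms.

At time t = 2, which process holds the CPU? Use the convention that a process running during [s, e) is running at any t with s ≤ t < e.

Timeline: | P3 0-2 | P4 2-9 | P2 9-21 | P1 21-34 |
Completion: P1=34  P2=21  P3=2  P4=9

P4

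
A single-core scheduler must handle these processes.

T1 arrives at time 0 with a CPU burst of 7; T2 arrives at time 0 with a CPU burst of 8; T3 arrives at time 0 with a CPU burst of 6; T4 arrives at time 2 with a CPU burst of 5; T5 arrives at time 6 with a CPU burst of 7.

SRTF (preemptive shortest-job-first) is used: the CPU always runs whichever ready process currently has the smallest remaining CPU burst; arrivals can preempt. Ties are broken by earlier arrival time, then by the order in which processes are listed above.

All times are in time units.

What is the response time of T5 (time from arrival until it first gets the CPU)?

Gantt: | T3 0-6 | T4 6-11 | T1 11-18 | T5 18-25 | T2 25-33 |
Completion: T1=18  T2=33  T3=6  T4=11  T5=25
Turnaround (C−A): T1=18  T2=33  T3=6  T4=9  T5=19
Response(T5) = first start − arrival = 18 − 6 = 12

12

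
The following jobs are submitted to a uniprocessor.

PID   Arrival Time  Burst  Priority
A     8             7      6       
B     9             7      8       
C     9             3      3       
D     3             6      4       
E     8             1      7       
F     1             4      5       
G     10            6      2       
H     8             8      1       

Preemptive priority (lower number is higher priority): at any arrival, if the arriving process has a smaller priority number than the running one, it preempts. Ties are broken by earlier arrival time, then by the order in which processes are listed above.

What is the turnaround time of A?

27

Gantt: | idle 0-1 | F 1-3 | D 3-8 | H 8-16 | G 16-22 | C 22-25 | D 25-26 | F 26-28 | A 28-35 | E 35-36 | B 36-43 |
Completion: A=35  B=43  C=25  D=26  E=36  F=28  G=22  H=16
Turnaround(A) = completion − arrival = 35 − 8 = 27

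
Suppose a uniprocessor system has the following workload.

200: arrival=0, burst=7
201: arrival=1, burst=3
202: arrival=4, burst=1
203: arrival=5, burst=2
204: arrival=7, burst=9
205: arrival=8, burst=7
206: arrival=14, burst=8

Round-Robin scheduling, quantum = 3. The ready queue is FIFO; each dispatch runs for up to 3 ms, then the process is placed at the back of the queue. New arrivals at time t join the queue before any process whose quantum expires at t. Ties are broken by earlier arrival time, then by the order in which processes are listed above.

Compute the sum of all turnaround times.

114

Timeline: | 200 0-3 | 201 3-6 | 200 6-9 | 202 9-10 | 203 10-12 | 204 12-15 | 205 15-18 | 200 18-19 | 206 19-22 | 204 22-25 | 205 25-28 | 206 28-31 | 204 31-34 | 205 34-35 | 206 35-37 |
Completion: 200=19  201=6  202=10  203=12  204=34  205=35  206=37
Turnaround = completion − arrival: 200=19, 201=5, 202=6, 203=7, 204=27, 205=27, 206=23
Total turnaround = 19 + 5 + 6 + 7 + 27 + 27 + 23 = 114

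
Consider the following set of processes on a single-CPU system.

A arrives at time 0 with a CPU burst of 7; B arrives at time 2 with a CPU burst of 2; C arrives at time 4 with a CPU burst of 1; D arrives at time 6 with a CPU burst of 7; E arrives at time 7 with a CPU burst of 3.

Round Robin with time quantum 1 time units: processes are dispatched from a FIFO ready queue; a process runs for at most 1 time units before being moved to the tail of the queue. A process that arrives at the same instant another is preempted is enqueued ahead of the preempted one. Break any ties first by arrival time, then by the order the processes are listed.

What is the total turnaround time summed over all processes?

43

Timeline: | A 0-2 | B 2-3 | A 3-4 | B 4-5 | C 5-6 | A 6-7 | D 7-8 | E 8-9 | A 9-10 | D 10-11 | E 11-12 | A 12-13 | D 13-14 | E 14-15 | A 15-16 | D 16-20 |
Completion: A=16  B=5  C=6  D=20  E=15
Turnaround = completion − arrival: A=16, B=3, C=2, D=14, E=8
Total turnaround = 16 + 3 + 2 + 14 + 8 = 43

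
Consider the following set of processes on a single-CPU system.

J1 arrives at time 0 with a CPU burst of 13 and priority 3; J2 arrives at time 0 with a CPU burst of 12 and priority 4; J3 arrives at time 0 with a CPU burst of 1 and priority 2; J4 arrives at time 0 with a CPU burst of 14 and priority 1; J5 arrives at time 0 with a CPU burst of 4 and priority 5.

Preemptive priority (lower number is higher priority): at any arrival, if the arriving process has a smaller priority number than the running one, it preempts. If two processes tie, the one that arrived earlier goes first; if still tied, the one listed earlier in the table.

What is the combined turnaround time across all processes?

141

Timeline: | J4 0-14 | J3 14-15 | J1 15-28 | J2 28-40 | J5 40-44 |
Completion: J1=28  J2=40  J3=15  J4=14  J5=44
Turnaround (C−A): J1=28  J2=40  J3=15  J4=14  J5=44
Turnaround = completion − arrival: J1=28, J2=40, J3=15, J4=14, J5=44
Total turnaround = 28 + 40 + 15 + 14 + 44 = 141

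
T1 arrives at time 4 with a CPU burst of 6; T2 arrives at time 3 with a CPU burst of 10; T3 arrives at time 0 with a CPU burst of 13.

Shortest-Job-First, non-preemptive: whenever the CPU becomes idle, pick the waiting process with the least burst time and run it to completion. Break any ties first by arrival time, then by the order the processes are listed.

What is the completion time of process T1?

19

Schedule: | T3 0-13 | T1 13-19 | T2 19-29 |
Completion: T1=19  T2=29  T3=13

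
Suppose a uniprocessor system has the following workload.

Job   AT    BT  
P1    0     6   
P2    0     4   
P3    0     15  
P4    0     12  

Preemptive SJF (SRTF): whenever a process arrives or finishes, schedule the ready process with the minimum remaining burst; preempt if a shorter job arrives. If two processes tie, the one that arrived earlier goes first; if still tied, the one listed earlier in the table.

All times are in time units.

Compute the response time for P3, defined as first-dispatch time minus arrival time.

22

Gantt: | P2 0-4 | P1 4-10 | P4 10-22 | P3 22-37 |
Completion: P1=10  P2=4  P3=37  P4=22
Turnaround (C−A): P1=10  P2=4  P3=37  P4=22
Response(P3) = first start − arrival = 22 − 0 = 22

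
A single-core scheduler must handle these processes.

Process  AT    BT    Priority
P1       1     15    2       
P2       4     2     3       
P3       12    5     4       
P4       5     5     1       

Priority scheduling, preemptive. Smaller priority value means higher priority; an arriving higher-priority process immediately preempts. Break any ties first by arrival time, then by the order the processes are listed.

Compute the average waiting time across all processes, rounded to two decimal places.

8.25

Gantt: | idle 0-1 | P1 1-5 | P4 5-10 | P1 10-21 | P2 21-23 | P3 23-28 |
Completion: P1=21  P2=23  P3=28  P4=10
Turnaround (C−A): P1=20  P2=19  P3=16  P4=5
Waiting times: P1=5, P2=17, P3=11, P4=0
Average waiting = (5+17+11+0) / 4 = 33/4 = 8.25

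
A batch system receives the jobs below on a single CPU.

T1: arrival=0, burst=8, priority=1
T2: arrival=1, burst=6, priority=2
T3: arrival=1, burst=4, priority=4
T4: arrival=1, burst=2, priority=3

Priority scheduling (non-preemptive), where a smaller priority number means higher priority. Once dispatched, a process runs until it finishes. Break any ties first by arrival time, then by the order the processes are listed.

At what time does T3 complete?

20

Timeline: | T1 0-8 | T2 8-14 | T4 14-16 | T3 16-20 |
Completion: T1=8  T2=14  T3=20  T4=16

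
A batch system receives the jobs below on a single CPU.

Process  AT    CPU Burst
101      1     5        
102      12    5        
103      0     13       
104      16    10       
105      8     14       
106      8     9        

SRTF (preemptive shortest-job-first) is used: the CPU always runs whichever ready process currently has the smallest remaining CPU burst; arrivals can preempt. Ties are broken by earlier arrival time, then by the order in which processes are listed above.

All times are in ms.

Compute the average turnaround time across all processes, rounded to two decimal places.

Timeline: | 103 0-1 | 101 1-6 | 103 6-8 | 106 8-17 | 102 17-22 | 103 22-32 | 104 32-42 | 105 42-56 |
Completion: 101=6  102=22  103=32  104=42  105=56  106=17
Turnaround (C−A): 101=5  102=10  103=32  104=26  105=48  106=9
Turnaround times: 101=5, 102=10, 103=32, 104=26, 105=48, 106=9
Average turnaround = (5+10+32+26+48+9) / 6 = 130/6 = 21.67

21.67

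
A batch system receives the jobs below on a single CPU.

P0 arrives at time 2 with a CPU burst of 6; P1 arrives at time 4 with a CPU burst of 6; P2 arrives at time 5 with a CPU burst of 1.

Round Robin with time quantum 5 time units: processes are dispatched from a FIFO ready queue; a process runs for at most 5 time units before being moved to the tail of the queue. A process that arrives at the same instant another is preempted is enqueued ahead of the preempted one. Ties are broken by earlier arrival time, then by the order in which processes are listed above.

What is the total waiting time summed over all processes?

Timeline: | idle 0-2 | P0 2-7 | P1 7-12 | P2 12-13 | P0 13-14 | P1 14-15 |
Completion: P0=14  P1=15  P2=13
Turnaround (C−A): P0=12  P1=11  P2=8
Waiting = turnaround − burst: P0=6, P1=5, P2=7
Total waiting = 6 + 5 + 7 = 18

18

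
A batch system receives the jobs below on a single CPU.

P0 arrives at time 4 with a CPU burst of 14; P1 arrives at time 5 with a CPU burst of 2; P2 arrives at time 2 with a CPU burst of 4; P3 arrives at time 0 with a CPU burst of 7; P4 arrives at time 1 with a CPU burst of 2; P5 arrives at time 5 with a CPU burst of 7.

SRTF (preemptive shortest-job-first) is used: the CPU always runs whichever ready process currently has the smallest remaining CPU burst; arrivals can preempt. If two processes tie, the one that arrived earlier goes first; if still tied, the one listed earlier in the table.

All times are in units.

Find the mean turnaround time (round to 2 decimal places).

Schedule: | P3 0-1 | P4 1-3 | P2 3-7 | P1 7-9 | P3 9-15 | P5 15-22 | P0 22-36 |
Completion: P0=36  P1=9  P2=7  P3=15  P4=3  P5=22
Turnaround (C−A): P0=32  P1=4  P2=5  P3=15  P4=2  P5=17
Turnaround times: P0=32, P1=4, P2=5, P3=15, P4=2, P5=17
Average turnaround = (32+4+5+15+2+17) / 6 = 75/6 = 12.50

12.50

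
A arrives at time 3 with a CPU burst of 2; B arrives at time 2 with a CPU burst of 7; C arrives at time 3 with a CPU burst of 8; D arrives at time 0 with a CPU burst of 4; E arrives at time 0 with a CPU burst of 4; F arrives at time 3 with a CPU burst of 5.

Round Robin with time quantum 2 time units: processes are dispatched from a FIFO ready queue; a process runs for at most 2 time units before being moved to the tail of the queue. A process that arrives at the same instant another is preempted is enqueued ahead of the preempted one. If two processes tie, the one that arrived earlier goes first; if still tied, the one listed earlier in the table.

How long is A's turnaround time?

7

Timeline: | D 0-2 | E 2-4 | B 4-6 | D 6-8 | A 8-10 | C 10-12 | F 12-14 | E 14-16 | B 16-18 | C 18-20 | F 20-22 | B 22-24 | C 24-26 | F 26-27 | B 27-28 | C 28-30 |
Completion: A=10  B=28  C=30  D=8  E=16  F=27
Turnaround(A) = completion − arrival = 10 − 3 = 7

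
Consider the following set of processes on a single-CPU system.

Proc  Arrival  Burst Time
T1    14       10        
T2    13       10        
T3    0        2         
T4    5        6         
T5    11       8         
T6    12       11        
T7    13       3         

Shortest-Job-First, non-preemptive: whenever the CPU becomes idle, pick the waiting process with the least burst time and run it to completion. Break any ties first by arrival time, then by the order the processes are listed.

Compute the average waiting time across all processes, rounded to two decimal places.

9.00

Schedule: | T3 0-2 | idle 2-5 | T4 5-11 | T5 11-19 | T7 19-22 | T2 22-32 | T1 32-42 | T6 42-53 |
Completion: T1=42  T2=32  T3=2  T4=11  T5=19  T6=53  T7=22
Turnaround (C−A): T1=28  T2=19  T3=2  T4=6  T5=8  T6=41  T7=9
Waiting times: T1=18, T2=9, T3=0, T4=0, T5=0, T6=30, T7=6
Average waiting = (18+9+0+0+0+30+6) / 7 = 63/7 = 9.00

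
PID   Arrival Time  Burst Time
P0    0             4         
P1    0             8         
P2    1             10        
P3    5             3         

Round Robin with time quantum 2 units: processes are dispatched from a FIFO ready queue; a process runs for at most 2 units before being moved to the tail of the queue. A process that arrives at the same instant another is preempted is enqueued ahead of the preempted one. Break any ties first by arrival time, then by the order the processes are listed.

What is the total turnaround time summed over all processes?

65

Gantt: | P0 0-2 | P1 2-4 | P2 4-6 | P0 6-8 | P1 8-10 | P3 10-12 | P2 12-14 | P1 14-16 | P3 16-17 | P2 17-19 | P1 19-21 | P2 21-25 |
Completion: P0=8  P1=21  P2=25  P3=17
Turnaround (C−A): P0=8  P1=21  P2=24  P3=12
Turnaround = completion − arrival: P0=8, P1=21, P2=24, P3=12
Total turnaround = 8 + 21 + 24 + 12 = 65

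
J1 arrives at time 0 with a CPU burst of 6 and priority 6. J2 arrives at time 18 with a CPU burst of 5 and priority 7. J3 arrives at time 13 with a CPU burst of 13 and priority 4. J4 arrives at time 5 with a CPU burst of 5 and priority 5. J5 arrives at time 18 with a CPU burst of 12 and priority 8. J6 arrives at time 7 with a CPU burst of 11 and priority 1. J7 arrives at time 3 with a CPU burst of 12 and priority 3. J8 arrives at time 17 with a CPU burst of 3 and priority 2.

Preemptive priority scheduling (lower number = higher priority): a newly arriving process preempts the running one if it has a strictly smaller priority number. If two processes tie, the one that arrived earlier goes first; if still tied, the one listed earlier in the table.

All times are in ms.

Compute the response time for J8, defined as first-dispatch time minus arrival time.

Schedule: | J1 0-3 | J7 3-7 | J6 7-18 | J8 18-21 | J7 21-29 | J3 29-42 | J4 42-47 | J1 47-50 | J2 50-55 | J5 55-67 |
Completion: J1=50  J2=55  J3=42  J4=47  J5=67  J6=18  J7=29  J8=21
Turnaround (C−A): J1=50  J2=37  J3=29  J4=42  J5=49  J6=11  J7=26  J8=4
Response(J8) = first start − arrival = 18 − 17 = 1

1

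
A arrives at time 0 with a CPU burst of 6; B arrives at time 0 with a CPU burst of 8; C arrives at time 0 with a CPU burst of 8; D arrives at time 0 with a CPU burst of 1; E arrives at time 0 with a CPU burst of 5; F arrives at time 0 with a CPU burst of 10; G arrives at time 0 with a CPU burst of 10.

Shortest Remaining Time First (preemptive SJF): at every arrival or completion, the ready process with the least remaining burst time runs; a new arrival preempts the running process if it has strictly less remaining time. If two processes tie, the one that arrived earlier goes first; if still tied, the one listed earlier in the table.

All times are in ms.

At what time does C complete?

28

Schedule: | D 0-1 | E 1-6 | A 6-12 | B 12-20 | C 20-28 | F 28-38 | G 38-48 |
Completion: A=12  B=20  C=28  D=1  E=6  F=38  G=48
Turnaround (C−A): A=12  B=20  C=28  D=1  E=6  F=38  G=48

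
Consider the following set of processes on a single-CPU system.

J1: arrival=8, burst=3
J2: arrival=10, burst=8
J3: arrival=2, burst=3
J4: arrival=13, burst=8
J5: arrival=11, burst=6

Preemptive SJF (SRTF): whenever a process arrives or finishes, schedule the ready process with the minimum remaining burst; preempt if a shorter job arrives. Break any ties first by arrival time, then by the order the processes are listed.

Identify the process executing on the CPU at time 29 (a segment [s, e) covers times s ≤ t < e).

J4

Gantt: | idle 0-2 | J3 2-5 | idle 5-8 | J1 8-11 | J5 11-17 | J2 17-25 | J4 25-33 |
Completion: J1=11  J2=25  J3=5  J4=33  J5=17
Turnaround (C−A): J1=3  J2=15  J3=3  J4=20  J5=6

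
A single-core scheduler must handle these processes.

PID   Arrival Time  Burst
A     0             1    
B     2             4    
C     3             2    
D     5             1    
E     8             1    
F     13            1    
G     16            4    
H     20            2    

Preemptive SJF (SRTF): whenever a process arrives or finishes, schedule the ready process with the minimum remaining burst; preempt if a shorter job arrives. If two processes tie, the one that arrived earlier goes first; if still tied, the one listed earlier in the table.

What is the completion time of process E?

Timeline: | A 0-1 | idle 1-2 | B 2-3 | C 3-5 | D 5-6 | B 6-9 | E 9-10 | idle 10-13 | F 13-14 | idle 14-16 | G 16-20 | H 20-22 |
Completion: A=1  B=9  C=5  D=6  E=10  F=14  G=20  H=22

10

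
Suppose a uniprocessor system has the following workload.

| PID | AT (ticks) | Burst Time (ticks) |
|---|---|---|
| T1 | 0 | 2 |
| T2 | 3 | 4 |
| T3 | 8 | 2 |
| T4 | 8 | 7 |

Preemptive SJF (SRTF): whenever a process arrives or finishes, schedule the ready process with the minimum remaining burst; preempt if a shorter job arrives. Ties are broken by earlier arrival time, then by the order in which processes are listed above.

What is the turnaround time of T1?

Gantt: | T1 0-2 | idle 2-3 | T2 3-7 | idle 7-8 | T3 8-10 | T4 10-17 |
Completion: T1=2  T2=7  T3=10  T4=17
Turnaround (C−A): T1=2  T2=4  T3=2  T4=9
Turnaround(T1) = completion − arrival = 2 − 0 = 2

2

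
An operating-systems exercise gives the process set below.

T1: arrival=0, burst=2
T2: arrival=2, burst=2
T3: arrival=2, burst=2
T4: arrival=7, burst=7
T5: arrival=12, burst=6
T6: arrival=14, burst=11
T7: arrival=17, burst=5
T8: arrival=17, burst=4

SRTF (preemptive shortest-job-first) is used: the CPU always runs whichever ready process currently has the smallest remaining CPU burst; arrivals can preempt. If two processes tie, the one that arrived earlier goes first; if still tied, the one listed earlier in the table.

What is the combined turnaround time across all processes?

68

Schedule: | T1 0-2 | T2 2-4 | T3 4-6 | idle 6-7 | T4 7-14 | T5 14-20 | T8 20-24 | T7 24-29 | T6 29-40 |
Completion: T1=2  T2=4  T3=6  T4=14  T5=20  T6=40  T7=29  T8=24
Turnaround = completion − arrival: T1=2, T2=2, T3=4, T4=7, T5=8, T6=26, T7=12, T8=7
Total turnaround = 2 + 2 + 4 + 7 + 8 + 26 + 12 + 7 = 68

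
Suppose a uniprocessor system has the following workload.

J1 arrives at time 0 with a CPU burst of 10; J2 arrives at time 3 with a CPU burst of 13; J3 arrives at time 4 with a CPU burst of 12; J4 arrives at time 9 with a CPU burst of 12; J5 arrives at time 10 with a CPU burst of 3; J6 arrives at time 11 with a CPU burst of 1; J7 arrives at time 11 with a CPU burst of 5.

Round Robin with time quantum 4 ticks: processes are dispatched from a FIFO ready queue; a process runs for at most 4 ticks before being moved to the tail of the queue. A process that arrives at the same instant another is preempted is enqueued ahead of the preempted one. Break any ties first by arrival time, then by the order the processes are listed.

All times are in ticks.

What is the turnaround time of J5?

17

Gantt: | J1 0-4 | J2 4-8 | J3 8-12 | J1 12-16 | J2 16-20 | J4 20-24 | J5 24-27 | J6 27-28 | J7 28-32 | J3 32-36 | J1 36-38 | J2 38-42 | J4 42-46 | J7 46-47 | J3 47-51 | J2 51-52 | J4 52-56 |
Completion: J1=38  J2=52  J3=51  J4=56  J5=27  J6=28  J7=47
Turnaround(J5) = completion − arrival = 27 − 10 = 17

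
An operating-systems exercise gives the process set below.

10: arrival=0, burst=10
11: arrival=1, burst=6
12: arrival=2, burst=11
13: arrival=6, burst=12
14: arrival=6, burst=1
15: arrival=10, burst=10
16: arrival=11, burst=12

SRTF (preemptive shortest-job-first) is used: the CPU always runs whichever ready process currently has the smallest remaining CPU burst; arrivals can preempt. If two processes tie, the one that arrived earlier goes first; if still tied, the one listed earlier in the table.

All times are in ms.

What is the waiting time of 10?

Gantt: | 10 0-1 | 11 1-7 | 14 7-8 | 10 8-17 | 15 17-27 | 12 27-38 | 13 38-50 | 16 50-62 |
Completion: 10=17  11=7  12=38  13=50  14=8  15=27  16=62
Waiting(10) = turnaround − burst = 17 − 10 = 7

7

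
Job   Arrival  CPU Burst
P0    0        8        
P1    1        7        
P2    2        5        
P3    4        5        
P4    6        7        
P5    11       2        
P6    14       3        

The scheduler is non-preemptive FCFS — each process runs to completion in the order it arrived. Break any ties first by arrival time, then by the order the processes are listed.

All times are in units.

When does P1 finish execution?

Gantt: | P0 0-8 | P1 8-15 | P2 15-20 | P3 20-25 | P4 25-32 | P5 32-34 | P6 34-37 |
Completion: P0=8  P1=15  P2=20  P3=25  P4=32  P5=34  P6=37

15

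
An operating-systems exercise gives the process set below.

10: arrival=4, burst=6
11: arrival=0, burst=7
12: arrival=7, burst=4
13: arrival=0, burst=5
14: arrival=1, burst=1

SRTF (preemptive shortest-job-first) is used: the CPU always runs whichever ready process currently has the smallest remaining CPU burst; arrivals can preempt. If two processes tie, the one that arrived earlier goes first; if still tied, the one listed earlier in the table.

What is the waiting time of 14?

0

Timeline: | 13 0-1 | 14 1-2 | 13 2-6 | 10 6-7 | 12 7-11 | 10 11-16 | 11 16-23 |
Completion: 10=16  11=23  12=11  13=6  14=2
Waiting(14) = turnaround − burst = 1 − 1 = 0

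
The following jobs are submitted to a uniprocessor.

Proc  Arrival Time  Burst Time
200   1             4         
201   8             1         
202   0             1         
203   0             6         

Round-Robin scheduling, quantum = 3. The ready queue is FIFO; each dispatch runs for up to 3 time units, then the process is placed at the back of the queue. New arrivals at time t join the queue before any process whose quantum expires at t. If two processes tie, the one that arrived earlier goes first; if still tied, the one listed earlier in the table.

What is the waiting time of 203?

Schedule: | 202 0-1 | 203 1-4 | 200 4-7 | 203 7-10 | 200 10-11 | 201 11-12 |
Completion: 200=11  201=12  202=1  203=10
Waiting(203) = turnaround − burst = 10 − 6 = 4

4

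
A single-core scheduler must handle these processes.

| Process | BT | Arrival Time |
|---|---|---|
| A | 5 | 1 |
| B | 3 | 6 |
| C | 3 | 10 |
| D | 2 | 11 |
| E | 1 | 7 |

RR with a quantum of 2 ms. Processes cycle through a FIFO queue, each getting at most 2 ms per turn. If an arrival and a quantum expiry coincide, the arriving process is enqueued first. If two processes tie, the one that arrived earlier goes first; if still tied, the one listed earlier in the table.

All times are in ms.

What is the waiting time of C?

Schedule: | idle 0-1 | A 1-6 | B 6-8 | E 8-9 | B 9-10 | C 10-12 | D 12-14 | C 14-15 |
Completion: A=6  B=10  C=15  D=14  E=9
Waiting(C) = turnaround − burst = 5 − 3 = 2

2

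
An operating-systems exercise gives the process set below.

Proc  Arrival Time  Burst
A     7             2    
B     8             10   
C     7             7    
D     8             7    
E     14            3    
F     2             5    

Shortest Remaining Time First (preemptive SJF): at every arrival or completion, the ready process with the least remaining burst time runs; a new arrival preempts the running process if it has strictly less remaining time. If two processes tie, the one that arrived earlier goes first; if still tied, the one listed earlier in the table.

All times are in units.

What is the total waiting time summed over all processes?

Gantt: | idle 0-2 | F 2-7 | A 7-9 | C 9-16 | E 16-19 | D 19-26 | B 26-36 |
Completion: A=9  B=36  C=16  D=26  E=19  F=7
Turnaround (C−A): A=2  B=28  C=9  D=18  E=5  F=5
Waiting = turnaround − burst: A=0, B=18, C=2, D=11, E=2, F=0
Total waiting = 0 + 18 + 2 + 11 + 2 + 0 = 33

33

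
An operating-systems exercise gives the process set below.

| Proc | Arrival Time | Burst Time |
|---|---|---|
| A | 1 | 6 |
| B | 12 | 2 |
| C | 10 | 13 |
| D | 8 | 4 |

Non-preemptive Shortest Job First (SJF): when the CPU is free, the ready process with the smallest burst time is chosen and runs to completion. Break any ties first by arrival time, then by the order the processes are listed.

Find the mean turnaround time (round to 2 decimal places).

Gantt: | idle 0-1 | A 1-7 | idle 7-8 | D 8-12 | B 12-14 | C 14-27 |
Completion: A=7  B=14  C=27  D=12
Turnaround times: A=6, B=2, C=17, D=4
Average turnaround = (6+2+17+4) / 4 = 29/4 = 7.25

7.25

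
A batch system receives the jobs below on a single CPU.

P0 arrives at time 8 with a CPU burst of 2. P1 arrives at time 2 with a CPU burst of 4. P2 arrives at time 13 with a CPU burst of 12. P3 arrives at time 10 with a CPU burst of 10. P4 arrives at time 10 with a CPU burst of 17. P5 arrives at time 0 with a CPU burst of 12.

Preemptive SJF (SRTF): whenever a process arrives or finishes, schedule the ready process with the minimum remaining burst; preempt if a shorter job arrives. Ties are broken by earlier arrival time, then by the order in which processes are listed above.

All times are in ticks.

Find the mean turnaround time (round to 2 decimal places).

19.33

Gantt: | P5 0-2 | P1 2-6 | P5 6-8 | P0 8-10 | P5 10-18 | P3 18-28 | P2 28-40 | P4 40-57 |
Completion: P0=10  P1=6  P2=40  P3=28  P4=57  P5=18
Turnaround times: P0=2, P1=4, P2=27, P3=18, P4=47, P5=18
Average turnaround = (2+4+27+18+47+18) / 6 = 116/6 = 19.33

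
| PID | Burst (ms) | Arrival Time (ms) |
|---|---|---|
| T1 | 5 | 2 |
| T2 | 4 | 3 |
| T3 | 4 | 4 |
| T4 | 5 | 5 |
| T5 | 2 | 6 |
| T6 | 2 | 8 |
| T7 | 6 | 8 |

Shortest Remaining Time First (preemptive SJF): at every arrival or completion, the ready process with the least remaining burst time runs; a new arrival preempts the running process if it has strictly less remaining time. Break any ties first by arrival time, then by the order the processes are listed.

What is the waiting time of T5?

Timeline: | idle 0-2 | T1 2-7 | T5 7-9 | T6 9-11 | T2 11-15 | T3 15-19 | T4 19-24 | T7 24-30 |
Completion: T1=7  T2=15  T3=19  T4=24  T5=9  T6=11  T7=30
Turnaround (C−A): T1=5  T2=12  T3=15  T4=19  T5=3  T6=3  T7=22
Waiting(T5) = turnaround − burst = 3 − 2 = 1

1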